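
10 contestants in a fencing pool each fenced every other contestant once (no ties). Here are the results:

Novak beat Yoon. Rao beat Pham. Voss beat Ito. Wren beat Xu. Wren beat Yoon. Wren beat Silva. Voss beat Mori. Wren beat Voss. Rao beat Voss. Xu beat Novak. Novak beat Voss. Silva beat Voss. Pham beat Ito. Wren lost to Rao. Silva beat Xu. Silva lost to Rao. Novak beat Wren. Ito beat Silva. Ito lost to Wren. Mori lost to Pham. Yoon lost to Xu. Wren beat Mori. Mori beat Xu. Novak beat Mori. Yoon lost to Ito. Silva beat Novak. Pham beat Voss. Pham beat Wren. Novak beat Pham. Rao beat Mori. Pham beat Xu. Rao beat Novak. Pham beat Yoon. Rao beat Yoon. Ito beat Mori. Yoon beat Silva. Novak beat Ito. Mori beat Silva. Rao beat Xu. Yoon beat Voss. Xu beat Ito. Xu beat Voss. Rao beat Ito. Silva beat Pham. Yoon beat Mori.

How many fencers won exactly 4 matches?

Win totals: Silva 4, Ito 3, Xu 4, Novak 6, Yoon 3, Voss 2, Rao 9, Wren 6, Pham 6, Mori 2.
Exactly 4: Silva, Xu — 2 fencers.

2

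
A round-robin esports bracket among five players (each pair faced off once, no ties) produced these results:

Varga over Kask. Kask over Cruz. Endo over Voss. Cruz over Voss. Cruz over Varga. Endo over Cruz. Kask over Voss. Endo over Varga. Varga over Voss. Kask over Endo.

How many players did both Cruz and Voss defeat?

0

Cruz beat: Varga, Voss.
Voss beat: no one.
No one was beaten by both.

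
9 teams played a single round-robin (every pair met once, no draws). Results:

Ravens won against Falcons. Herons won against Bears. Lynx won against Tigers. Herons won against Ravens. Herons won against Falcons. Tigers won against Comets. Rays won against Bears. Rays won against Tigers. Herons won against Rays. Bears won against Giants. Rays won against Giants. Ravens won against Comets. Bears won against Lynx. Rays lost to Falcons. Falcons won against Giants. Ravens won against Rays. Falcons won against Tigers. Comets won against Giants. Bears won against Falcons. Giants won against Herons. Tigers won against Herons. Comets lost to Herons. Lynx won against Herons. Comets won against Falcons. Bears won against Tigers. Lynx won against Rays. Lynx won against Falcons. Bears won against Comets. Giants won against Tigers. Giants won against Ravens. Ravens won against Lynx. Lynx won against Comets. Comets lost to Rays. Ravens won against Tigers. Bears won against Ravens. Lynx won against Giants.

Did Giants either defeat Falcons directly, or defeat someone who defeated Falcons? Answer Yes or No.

Yes

Giants did not beat Falcons directly.
Giants beat Herons, Ravens, Tigers. Of those, Herons beat Falcons.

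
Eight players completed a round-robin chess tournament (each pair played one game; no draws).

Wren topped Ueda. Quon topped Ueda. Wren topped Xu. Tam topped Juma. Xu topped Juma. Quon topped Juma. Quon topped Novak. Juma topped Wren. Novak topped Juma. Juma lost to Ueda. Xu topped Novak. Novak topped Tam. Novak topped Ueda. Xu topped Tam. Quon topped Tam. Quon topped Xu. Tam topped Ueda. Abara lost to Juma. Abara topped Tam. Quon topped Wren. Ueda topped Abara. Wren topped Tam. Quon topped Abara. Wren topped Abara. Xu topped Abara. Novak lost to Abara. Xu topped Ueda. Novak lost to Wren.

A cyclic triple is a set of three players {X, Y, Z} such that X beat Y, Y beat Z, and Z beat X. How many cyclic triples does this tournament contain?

8

Win totals: Tam 2, Ueda 2, Wren 5, Xu 5, Abara 2, Novak 3, Quon 7, Juma 2.
A player with w wins dominates both others in C(w,2) triples; summing gives 1 + 1 + 10 + 10 + 1 + 3 + 21 + 1 = 48 transitive triples.
Total triples C(8,3) = 56, so cyclic triples = 56 − 48 = 8.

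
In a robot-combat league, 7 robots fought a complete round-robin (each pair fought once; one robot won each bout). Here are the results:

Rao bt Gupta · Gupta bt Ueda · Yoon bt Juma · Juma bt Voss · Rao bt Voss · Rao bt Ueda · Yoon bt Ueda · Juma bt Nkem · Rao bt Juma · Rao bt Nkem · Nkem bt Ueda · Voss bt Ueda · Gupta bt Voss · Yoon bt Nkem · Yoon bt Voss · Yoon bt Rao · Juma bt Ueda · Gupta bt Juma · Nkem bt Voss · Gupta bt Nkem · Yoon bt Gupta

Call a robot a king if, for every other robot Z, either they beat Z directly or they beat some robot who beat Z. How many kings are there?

Yoon reaches everyone (king).
Juma cannot reach Yoon, Gupta, Rao in two steps.
Nkem cannot reach Yoon, Juma, Gupta, Rao in two steps.
Gupta cannot reach Yoon, Rao in two steps.
Ueda cannot reach Yoon, Juma, Nkem, Gupta, Voss, Rao in two steps.
Voss cannot reach Yoon, Juma, Nkem, Gupta, Rao in two steps.
Rao cannot reach Yoon in two steps.
Kings: Yoon — 1.

1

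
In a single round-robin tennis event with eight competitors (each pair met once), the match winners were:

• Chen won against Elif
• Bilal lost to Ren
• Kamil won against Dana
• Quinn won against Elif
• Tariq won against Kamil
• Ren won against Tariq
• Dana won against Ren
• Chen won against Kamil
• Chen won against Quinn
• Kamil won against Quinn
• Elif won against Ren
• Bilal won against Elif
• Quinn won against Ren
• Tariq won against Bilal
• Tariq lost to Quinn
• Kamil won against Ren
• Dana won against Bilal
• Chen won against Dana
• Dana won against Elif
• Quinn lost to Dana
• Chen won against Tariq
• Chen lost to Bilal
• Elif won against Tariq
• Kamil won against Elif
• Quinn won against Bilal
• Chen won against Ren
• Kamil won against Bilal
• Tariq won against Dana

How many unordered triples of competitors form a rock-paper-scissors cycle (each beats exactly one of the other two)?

Win totals: Dana 4, Kamil 5, Chen 6, Tariq 3, Bilal 2, Quinn 4, Elif 2, Ren 2.
A competitor with w wins dominates both others in C(w,2) triples; summing gives 6 + 10 + 15 + 3 + 1 + 6 + 1 + 1 = 43 transitive triples.
Total triples C(8,3) = 56, so cyclic triples = 56 − 43 = 13.

13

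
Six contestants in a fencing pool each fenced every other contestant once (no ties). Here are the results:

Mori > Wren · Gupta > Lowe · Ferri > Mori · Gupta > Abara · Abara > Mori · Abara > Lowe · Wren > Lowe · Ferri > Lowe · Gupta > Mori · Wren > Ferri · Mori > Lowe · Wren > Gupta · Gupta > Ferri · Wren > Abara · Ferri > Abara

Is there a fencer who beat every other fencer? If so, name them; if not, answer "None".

None

Highest win total is Wren with 4 (out of 5 possible).
Wren lost to Mori, so no fencer went undefeated.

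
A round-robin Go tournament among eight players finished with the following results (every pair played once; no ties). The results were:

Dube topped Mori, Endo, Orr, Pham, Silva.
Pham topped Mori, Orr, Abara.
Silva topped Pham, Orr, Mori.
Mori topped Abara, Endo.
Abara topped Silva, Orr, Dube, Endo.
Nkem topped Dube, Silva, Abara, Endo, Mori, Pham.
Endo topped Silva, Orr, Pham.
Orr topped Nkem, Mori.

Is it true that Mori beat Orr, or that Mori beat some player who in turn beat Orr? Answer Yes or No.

Mori did not beat Orr directly.
Mori beat Endo, Abara. Of those, Endo beat Orr.

Yes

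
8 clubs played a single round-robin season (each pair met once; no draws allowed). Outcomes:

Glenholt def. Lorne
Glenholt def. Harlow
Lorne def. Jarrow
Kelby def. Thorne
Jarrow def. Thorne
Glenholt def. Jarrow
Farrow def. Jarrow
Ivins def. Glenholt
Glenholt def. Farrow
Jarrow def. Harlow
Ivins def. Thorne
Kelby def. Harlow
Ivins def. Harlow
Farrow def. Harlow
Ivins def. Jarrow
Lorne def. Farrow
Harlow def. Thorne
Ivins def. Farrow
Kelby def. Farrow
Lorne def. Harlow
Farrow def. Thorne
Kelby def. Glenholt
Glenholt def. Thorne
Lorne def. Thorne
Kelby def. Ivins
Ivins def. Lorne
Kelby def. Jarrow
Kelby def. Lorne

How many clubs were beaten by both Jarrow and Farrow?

Jarrow beat: Harlow, Thorne.
Farrow beat: Jarrow, Harlow, Thorne.
Both beat: Harlow, Thorne — 2.

2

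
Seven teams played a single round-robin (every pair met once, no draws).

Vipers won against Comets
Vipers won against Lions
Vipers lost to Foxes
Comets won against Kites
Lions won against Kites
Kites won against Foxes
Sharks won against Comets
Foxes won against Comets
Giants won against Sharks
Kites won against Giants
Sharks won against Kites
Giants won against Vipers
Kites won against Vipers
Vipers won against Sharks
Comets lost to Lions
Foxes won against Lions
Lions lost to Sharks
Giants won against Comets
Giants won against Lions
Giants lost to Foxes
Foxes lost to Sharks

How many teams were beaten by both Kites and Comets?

0

Kites beat: Giants, Foxes, Vipers.
Comets beat: Kites.
No one was beaten by both.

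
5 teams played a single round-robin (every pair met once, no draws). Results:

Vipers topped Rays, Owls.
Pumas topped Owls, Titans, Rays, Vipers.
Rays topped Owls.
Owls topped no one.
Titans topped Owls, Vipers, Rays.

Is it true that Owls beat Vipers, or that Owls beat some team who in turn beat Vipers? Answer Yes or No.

Owls did not beat Vipers directly.
Owls beat no one, so there is no intermediate team.

No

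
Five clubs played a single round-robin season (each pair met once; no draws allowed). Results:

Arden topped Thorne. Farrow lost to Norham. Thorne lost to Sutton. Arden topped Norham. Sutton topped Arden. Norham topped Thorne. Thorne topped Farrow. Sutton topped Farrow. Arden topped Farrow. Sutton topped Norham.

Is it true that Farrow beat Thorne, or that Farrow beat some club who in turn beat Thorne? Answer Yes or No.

No

Farrow did not beat Thorne directly.
Farrow beat no one, so there is no intermediate club.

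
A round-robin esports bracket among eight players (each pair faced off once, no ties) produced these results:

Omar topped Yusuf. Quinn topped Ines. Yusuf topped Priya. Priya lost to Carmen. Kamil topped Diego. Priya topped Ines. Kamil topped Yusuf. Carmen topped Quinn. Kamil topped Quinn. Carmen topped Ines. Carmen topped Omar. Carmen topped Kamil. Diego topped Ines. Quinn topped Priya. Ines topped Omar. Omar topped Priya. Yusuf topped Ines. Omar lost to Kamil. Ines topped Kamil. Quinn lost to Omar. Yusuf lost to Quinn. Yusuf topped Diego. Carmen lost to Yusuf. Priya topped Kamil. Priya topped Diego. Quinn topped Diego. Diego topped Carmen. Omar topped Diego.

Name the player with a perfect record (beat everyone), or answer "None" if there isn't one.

Highest win total is Carmen with 5 (out of 7 possible).
Carmen lost to Yusuf, Diego, so no player went undefeated.

None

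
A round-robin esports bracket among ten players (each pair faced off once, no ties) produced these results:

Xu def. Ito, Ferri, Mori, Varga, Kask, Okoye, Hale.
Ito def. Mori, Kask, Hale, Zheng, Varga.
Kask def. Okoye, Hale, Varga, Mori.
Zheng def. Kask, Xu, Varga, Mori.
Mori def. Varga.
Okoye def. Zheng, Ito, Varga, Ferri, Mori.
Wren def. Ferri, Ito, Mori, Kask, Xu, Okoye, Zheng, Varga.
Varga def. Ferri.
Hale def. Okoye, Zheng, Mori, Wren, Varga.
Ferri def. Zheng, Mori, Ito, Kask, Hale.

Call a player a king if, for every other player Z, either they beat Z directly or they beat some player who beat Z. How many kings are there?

5

Xu reaches everyone (king).
Ito reaches everyone (king).
Hale reaches everyone (king).
Ferri reaches everyone (king).
Mori cannot reach Xu, Ito, Hale, Okoye, Wren, Zheng, Kask in two steps.
Okoye cannot reach Wren in two steps.
Wren reaches everyone (king).
Zheng cannot reach Wren in two steps.
Kask cannot reach Xu in two steps.
Varga cannot reach Xu, Okoye, Wren in two steps.
Kings: Xu, Ito, Hale, Ferri, Wren — 5.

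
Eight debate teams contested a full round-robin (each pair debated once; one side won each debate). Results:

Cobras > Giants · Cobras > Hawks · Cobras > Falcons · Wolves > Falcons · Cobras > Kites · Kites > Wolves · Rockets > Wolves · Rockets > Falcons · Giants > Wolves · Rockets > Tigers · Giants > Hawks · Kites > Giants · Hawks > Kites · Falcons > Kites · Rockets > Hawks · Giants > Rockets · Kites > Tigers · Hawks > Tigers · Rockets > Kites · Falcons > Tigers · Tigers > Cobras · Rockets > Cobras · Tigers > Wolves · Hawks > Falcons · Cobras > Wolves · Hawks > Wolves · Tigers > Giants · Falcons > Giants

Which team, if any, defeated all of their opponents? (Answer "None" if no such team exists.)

None

Highest win total is Rockets with 6 (out of 7 possible).
Rockets lost to Giants, so no team went undefeated.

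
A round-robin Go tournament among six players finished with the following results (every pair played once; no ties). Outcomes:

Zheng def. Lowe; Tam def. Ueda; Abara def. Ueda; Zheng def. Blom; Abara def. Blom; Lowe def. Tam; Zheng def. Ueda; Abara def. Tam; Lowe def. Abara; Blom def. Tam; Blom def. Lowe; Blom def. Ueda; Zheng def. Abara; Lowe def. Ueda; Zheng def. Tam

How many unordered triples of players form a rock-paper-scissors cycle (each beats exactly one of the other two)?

1

Win totals: Tam 1, Zheng 5, Abara 3, Blom 3, Lowe 3, Ueda 0.
A player with w wins dominates both others in C(w,2) triples; summing gives 0 + 10 + 3 + 3 + 3 + 0 = 19 transitive triples.
Total triples C(6,3) = 20, so cyclic triples = 20 − 19 = 1.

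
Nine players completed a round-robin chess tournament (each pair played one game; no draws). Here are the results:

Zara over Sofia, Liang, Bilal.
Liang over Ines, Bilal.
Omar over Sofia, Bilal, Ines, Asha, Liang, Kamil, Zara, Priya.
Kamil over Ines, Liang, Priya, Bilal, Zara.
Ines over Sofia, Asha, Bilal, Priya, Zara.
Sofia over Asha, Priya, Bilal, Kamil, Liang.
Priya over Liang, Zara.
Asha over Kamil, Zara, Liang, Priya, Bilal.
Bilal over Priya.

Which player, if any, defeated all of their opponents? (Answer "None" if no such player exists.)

Omar

Omar has 8 wins out of 8 opponents — a perfect record.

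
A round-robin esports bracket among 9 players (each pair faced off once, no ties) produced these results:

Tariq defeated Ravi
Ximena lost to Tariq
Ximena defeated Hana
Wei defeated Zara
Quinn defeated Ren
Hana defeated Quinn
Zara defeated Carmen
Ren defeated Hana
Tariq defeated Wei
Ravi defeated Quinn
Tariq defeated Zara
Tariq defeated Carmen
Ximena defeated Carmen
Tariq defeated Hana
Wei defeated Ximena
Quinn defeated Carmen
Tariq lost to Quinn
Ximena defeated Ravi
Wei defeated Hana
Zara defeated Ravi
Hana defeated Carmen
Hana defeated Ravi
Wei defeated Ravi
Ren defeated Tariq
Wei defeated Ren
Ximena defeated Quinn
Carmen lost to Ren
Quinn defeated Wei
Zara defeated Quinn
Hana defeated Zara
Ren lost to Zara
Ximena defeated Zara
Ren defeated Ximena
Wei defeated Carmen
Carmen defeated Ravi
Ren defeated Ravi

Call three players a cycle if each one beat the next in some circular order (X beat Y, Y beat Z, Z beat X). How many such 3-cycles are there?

Win totals: Wei 6, Ravi 1, Carmen 1, Hana 4, Ren 5, Tariq 6, Ximena 5, Zara 4, Quinn 4.
A player with w wins dominates both others in C(w,2) triples; summing gives 15 + 0 + 0 + 6 + 10 + 15 + 10 + 6 + 6 = 68 transitive triples.
Total triples C(9,3) = 84, so cyclic triples = 84 − 68 = 16.

16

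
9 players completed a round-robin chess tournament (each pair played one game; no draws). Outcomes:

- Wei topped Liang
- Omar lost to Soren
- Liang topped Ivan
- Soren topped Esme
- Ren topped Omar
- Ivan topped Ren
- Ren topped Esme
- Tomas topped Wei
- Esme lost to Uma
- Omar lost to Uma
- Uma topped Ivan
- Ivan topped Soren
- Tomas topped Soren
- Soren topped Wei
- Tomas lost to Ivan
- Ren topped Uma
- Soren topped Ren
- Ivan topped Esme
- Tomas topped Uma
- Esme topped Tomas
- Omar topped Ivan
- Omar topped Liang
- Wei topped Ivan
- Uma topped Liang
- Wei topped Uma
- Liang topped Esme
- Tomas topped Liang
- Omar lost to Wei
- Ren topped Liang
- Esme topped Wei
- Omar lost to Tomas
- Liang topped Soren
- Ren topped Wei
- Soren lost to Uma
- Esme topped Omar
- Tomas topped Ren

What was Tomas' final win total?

Tomas' results: beat Wei, Uma, Omar, Soren, Ren, Liang; lost to Ivan, Esme.
That is 6 wins.

6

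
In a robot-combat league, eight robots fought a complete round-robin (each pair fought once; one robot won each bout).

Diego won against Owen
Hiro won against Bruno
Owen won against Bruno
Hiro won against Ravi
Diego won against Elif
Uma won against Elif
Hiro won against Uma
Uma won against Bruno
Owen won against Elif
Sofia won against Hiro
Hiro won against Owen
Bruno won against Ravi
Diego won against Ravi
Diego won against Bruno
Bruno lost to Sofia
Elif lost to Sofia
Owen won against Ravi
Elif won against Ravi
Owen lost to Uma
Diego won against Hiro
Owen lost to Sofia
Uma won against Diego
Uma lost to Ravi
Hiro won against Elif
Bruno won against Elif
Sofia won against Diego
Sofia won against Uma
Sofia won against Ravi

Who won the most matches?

Win totals: Elif 1, Diego 5, Hiro 5, Sofia 7, Owen 3, Ravi 1, Uma 4, Bruno 2.
Sofia leads with 7 wins (next highest: 5).

Sofia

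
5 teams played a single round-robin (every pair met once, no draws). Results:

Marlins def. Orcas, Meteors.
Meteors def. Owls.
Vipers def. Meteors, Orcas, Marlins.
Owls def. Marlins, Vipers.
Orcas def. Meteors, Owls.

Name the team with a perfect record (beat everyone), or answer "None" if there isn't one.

None

Highest win total is Vipers with 3 (out of 4 possible).
Vipers lost to Owls, so no team went undefeated.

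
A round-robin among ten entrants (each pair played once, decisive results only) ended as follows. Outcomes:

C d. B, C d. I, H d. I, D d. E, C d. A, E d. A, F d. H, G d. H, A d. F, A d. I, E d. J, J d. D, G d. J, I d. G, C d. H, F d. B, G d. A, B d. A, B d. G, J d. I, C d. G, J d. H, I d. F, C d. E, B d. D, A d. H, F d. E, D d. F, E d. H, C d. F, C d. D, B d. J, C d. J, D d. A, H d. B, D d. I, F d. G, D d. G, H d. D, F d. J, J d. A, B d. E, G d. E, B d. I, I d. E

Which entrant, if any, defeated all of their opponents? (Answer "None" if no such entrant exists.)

C has 9 wins out of 9 opponents — a perfect record.

C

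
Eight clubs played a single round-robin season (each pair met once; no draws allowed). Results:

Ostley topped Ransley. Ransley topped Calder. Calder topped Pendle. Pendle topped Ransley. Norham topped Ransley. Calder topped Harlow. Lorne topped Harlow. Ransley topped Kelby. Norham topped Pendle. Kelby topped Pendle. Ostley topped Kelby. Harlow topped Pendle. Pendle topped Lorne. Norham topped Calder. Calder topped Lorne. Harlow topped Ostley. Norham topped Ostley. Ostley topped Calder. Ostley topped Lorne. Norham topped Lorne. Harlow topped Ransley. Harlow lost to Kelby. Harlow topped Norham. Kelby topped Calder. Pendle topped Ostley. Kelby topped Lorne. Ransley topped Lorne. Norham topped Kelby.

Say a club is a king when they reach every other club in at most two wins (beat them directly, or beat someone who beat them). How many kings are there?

Ostley cannot reach Norham in two steps.
Ransley cannot reach Ostley, Norham in two steps.
Calder cannot reach Kelby in two steps.
Kelby reaches everyone (king).
Norham reaches everyone (king).
Pendle cannot reach Norham in two steps.
Lorne cannot reach Calder, Kelby in two steps.
Harlow reaches everyone (king).
Kings: Kelby, Norham, Harlow — 3.

3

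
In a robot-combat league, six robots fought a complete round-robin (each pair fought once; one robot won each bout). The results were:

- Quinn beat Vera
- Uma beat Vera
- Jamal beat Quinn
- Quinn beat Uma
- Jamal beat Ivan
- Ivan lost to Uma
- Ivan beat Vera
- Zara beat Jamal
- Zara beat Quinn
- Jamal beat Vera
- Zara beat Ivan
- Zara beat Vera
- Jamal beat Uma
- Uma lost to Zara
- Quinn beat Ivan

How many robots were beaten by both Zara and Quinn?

3

Zara beat: Vera, Ivan, Jamal, Quinn, Uma.
Quinn beat: Vera, Ivan, Uma.
Both beat: Vera, Ivan, Uma — 3.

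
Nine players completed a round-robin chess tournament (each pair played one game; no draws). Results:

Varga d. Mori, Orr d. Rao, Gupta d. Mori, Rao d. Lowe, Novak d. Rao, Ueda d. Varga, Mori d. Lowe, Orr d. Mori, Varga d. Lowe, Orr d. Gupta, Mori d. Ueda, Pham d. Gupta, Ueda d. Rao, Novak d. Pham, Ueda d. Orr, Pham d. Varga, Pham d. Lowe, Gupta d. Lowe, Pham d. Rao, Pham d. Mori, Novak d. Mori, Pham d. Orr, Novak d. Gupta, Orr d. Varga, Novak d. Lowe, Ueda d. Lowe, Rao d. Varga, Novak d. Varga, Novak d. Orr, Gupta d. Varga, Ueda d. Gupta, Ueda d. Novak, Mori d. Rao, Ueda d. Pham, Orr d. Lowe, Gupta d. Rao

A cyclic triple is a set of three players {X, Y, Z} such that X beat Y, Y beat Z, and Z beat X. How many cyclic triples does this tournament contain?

6

Win totals: Gupta 4, Novak 7, Mori 3, Orr 5, Lowe 0, Rao 2, Pham 6, Varga 2, Ueda 7.
A player with w wins dominates both others in C(w,2) triples; summing gives 6 + 21 + 3 + 10 + 0 + 1 + 15 + 1 + 21 = 78 transitive triples.
Total triples C(9,3) = 84, so cyclic triples = 84 − 78 = 6.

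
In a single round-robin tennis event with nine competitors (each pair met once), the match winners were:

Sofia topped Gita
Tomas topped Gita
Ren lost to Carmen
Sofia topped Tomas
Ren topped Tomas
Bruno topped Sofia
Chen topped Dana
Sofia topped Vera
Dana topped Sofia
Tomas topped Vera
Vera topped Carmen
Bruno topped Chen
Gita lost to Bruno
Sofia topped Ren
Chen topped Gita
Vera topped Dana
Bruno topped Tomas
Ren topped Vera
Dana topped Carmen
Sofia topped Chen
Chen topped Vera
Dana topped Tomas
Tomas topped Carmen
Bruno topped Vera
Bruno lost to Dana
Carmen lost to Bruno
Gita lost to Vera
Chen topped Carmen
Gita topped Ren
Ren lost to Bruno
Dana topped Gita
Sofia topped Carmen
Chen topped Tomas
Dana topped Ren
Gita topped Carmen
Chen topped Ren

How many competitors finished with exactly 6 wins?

Win totals: Carmen 1, Vera 3, Tomas 3, Chen 6, Ren 2, Bruno 7, Gita 2, Dana 6, Sofia 6.
Exactly 6: Chen, Dana, Sofia — 3 competitors.

3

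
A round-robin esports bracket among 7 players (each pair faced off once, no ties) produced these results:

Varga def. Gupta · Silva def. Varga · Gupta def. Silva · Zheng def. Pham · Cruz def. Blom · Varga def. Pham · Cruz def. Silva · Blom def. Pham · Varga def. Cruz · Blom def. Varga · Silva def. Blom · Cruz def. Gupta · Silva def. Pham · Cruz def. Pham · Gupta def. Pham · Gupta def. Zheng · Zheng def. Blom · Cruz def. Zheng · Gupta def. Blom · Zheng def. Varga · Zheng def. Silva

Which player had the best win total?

Cruz

Win totals: Gupta 4, Silva 3, Zheng 4, Blom 2, Cruz 5, Pham 0, Varga 3.
Cruz leads with 5 wins (next highest: 4).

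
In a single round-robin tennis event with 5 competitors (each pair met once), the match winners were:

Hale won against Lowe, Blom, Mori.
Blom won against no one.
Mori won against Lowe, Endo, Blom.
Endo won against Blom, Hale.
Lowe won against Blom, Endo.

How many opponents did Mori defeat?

3

Mori's results: beat Endo, Lowe, Blom; lost to Hale.
That is 3 wins.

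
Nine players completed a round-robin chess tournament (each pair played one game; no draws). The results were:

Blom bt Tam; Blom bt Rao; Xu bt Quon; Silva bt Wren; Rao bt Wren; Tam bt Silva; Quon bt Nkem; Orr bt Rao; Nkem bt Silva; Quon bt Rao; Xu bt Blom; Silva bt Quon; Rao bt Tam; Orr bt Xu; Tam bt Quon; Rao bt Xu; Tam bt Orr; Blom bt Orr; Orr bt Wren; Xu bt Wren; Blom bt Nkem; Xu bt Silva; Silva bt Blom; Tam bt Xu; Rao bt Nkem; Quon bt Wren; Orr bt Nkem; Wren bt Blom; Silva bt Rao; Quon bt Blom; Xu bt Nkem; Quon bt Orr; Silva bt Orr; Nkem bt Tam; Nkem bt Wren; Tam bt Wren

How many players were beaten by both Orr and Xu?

Orr beat: Xu, Nkem, Wren, Rao.
Xu beat: Silva, Blom, Nkem, Wren, Quon.
Both beat: Nkem, Wren — 2.

2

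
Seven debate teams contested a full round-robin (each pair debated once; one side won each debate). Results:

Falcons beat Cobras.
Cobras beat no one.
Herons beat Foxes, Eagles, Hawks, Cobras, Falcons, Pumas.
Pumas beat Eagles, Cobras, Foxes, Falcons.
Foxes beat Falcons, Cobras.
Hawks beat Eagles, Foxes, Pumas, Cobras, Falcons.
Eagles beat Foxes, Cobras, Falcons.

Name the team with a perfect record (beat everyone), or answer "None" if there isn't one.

Herons

Herons has 6 wins out of 6 opponents — a perfect record.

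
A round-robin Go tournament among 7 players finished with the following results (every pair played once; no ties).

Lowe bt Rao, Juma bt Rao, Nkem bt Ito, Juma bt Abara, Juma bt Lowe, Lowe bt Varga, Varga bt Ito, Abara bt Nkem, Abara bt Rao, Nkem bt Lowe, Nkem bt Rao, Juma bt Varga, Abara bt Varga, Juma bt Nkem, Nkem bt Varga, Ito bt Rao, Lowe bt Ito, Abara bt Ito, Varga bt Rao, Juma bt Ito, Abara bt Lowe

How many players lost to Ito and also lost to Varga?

1

Ito beat: Rao.
Varga beat: Ito, Rao.
Both beat: Rao — 1.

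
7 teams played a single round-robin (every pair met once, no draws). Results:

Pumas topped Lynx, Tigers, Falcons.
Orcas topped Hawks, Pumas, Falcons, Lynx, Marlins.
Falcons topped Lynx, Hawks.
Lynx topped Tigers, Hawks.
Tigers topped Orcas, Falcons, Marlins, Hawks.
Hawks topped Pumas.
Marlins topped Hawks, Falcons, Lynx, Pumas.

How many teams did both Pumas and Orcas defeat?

2

Pumas beat: Falcons, Lynx, Tigers.
Orcas beat: Falcons, Hawks, Lynx, Marlins, Pumas.
Both beat: Falcons, Lynx — 2.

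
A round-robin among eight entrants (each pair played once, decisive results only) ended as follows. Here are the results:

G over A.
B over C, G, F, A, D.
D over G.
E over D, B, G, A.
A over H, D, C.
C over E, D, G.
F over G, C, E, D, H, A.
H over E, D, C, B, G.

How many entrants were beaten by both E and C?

E beat: A, B, D, G.
C beat: D, E, G.
Both beat: D, G — 2.

2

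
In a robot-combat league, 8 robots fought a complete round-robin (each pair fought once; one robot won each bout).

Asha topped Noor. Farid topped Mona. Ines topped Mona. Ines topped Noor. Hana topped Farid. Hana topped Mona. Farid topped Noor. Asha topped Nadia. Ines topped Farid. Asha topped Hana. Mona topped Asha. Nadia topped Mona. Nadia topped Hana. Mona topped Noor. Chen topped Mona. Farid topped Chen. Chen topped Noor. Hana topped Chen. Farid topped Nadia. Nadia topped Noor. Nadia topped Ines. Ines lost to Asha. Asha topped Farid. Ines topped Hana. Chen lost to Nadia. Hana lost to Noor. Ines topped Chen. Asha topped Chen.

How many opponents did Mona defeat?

Mona's results: beat Noor, Asha; lost to Farid, Hana, Nadia, Chen, Ines.
That is 2 wins.

2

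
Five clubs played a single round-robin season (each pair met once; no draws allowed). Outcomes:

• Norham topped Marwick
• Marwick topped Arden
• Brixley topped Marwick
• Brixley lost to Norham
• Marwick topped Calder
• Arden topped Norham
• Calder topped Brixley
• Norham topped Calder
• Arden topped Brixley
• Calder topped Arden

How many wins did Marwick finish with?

Marwick's results: beat Arden, Calder; lost to Brixley, Norham.
That is 2 wins.

2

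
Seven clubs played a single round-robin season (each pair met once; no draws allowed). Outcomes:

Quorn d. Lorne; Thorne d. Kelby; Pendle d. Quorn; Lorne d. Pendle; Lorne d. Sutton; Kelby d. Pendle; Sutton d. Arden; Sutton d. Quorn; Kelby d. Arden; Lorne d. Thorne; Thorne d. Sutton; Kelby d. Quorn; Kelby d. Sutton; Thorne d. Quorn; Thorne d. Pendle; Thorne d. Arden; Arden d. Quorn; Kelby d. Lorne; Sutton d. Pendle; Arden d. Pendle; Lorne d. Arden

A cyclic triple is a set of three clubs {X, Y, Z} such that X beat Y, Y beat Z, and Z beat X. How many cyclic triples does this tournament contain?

5

Win totals: Sutton 3, Quorn 1, Thorne 5, Arden 2, Kelby 5, Pendle 1, Lorne 4.
A club with w wins dominates both others in C(w,2) triples; summing gives 3 + 0 + 10 + 1 + 10 + 0 + 6 = 30 transitive triples.
Total triples C(7,3) = 35, so cyclic triples = 35 − 30 = 5.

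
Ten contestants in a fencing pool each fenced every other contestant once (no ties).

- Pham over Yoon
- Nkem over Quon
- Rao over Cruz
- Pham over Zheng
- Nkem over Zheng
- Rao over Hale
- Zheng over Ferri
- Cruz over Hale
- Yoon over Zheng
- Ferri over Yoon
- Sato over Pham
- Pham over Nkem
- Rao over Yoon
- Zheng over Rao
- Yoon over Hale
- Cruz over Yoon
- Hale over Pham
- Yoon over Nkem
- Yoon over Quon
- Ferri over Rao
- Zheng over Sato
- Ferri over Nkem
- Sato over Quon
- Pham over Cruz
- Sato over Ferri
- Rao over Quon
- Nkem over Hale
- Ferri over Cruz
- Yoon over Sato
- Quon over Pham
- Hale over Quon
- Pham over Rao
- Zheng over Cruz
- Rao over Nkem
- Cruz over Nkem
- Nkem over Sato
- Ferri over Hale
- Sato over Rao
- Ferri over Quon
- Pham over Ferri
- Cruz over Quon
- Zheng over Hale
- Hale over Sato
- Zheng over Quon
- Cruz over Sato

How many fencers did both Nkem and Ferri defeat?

2

Nkem beat: Sato, Quon, Zheng, Hale.
Ferri beat: Yoon, Quon, Nkem, Rao, Cruz, Hale.
Both beat: Quon, Hale — 2.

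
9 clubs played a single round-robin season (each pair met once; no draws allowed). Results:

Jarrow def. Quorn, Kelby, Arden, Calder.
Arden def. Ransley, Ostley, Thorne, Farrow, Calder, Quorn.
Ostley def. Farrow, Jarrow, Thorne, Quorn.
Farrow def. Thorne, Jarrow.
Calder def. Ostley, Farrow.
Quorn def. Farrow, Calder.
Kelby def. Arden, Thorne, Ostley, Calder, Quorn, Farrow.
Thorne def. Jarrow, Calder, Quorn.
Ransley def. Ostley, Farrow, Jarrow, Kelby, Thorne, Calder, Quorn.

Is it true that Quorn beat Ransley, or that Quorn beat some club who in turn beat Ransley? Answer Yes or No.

Quorn did not beat Ransley directly.
Quorn beat Calder, Farrow, but each of them lost to Ransley. No two-step path.

No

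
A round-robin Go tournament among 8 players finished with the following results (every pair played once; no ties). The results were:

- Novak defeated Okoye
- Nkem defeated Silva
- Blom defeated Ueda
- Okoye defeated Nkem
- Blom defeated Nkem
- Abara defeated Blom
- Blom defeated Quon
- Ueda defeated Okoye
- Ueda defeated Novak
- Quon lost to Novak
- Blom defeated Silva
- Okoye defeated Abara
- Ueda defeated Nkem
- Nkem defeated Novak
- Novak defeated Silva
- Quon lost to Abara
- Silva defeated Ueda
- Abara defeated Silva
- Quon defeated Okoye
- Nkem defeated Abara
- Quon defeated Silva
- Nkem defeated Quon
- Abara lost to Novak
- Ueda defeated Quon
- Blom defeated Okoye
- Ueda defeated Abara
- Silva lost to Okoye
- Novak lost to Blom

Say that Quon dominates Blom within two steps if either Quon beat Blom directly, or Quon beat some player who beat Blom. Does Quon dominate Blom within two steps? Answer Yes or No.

No

Quon did not beat Blom directly.
Quon beat Silva, Okoye, but each of them lost to Blom. No two-step path.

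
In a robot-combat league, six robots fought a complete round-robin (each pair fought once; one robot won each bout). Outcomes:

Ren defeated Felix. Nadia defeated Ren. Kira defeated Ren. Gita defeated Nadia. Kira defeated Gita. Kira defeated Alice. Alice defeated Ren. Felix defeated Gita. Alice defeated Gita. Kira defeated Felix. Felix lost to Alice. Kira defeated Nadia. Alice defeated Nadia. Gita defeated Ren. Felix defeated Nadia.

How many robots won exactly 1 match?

2

Win totals: Alice 4, Gita 2, Felix 2, Kira 5, Ren 1, Nadia 1.
Exactly 1: Ren, Nadia — 2 robots.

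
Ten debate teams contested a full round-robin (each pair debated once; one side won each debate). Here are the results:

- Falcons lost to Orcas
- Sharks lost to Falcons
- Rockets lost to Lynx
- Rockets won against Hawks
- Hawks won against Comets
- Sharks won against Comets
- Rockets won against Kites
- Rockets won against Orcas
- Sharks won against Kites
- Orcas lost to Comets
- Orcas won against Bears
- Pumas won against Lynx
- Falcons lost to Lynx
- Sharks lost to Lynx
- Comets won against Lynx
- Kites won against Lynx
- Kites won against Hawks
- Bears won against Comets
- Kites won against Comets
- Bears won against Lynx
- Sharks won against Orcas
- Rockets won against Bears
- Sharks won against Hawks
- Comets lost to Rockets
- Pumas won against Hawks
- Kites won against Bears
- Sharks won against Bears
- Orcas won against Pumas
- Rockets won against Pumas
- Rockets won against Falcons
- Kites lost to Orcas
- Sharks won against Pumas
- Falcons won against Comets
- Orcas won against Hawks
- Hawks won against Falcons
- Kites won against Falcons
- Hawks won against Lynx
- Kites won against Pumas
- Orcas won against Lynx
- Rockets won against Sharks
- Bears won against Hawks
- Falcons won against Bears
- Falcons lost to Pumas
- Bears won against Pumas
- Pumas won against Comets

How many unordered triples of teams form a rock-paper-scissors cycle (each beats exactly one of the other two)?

Win totals: Lynx 3, Rockets 8, Pumas 4, Kites 6, Hawks 3, Sharks 6, Bears 4, Falcons 3, Comets 2, Orcas 6.
A team with w wins dominates both others in C(w,2) triples; summing gives 3 + 28 + 6 + 15 + 3 + 15 + 6 + 3 + 1 + 15 = 95 transitive triples.
Total triples C(10,3) = 120, so cyclic triples = 120 − 95 = 25.

25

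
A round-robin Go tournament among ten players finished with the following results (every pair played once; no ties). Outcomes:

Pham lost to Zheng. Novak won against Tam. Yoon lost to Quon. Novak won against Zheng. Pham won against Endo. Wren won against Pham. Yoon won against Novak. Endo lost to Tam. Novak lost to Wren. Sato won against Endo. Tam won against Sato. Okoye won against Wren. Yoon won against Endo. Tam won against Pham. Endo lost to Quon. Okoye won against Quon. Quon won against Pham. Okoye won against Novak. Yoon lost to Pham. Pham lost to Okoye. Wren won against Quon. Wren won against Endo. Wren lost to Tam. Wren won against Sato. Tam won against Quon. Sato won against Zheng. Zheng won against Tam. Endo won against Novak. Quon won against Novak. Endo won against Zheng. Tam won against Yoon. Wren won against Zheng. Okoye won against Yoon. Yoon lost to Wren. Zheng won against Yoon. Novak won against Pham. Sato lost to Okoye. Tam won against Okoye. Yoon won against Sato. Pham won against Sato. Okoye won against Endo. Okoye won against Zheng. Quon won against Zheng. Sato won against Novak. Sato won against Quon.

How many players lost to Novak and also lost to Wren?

Novak beat: Tam, Pham, Zheng.
Wren beat: Endo, Sato, Pham, Novak, Zheng, Yoon, Quon.
Both beat: Pham, Zheng — 2.

2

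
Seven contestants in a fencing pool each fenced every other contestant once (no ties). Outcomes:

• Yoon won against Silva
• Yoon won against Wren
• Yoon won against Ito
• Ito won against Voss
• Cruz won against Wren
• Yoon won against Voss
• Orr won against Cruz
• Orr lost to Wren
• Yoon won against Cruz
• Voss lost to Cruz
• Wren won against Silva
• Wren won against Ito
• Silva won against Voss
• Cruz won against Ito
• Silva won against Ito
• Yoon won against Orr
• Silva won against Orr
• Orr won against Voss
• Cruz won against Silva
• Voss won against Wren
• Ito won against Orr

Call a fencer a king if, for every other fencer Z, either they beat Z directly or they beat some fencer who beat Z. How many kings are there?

Cruz cannot reach Yoon in two steps.
Wren cannot reach Yoon in two steps.
Orr cannot reach Yoon in two steps.
Ito cannot reach Silva, Yoon in two steps.
Voss cannot reach Cruz, Yoon in two steps.
Silva cannot reach Yoon in two steps.
Yoon reaches everyone (king).
Kings: Yoon — 1.

1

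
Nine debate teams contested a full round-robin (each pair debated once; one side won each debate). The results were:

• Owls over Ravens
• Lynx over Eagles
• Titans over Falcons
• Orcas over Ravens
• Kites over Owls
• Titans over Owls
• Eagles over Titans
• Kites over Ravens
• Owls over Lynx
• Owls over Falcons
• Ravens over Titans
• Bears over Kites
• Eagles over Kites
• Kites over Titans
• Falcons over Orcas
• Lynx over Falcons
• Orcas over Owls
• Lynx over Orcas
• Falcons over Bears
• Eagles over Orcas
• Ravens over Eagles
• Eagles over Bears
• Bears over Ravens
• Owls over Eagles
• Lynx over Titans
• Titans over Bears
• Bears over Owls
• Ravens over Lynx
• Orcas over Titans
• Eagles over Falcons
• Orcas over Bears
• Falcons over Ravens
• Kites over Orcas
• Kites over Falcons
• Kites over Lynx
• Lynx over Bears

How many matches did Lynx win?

Lynx's results: beat Titans, Falcons, Bears, Eagles, Orcas; lost to Ravens, Owls, Kites.
That is 5 wins.

5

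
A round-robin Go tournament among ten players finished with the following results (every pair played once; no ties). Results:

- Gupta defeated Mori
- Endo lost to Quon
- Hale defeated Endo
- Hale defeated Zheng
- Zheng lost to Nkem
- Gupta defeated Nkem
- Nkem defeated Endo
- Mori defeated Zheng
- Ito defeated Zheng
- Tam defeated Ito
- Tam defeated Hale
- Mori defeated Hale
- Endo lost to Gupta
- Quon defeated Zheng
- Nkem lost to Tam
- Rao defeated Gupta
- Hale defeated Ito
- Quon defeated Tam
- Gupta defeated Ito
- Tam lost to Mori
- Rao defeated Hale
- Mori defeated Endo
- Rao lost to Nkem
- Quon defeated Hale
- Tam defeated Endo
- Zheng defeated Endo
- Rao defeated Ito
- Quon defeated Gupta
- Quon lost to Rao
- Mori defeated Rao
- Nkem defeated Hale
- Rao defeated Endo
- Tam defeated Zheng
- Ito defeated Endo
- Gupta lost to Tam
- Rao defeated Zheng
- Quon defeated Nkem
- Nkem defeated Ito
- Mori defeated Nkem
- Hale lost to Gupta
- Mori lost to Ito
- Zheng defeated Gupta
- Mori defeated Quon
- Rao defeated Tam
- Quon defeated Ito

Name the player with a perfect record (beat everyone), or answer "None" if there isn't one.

Highest win total is Rao with 7 (out of 9 possible).
Rao lost to Nkem, Mori, so no player went undefeated.

None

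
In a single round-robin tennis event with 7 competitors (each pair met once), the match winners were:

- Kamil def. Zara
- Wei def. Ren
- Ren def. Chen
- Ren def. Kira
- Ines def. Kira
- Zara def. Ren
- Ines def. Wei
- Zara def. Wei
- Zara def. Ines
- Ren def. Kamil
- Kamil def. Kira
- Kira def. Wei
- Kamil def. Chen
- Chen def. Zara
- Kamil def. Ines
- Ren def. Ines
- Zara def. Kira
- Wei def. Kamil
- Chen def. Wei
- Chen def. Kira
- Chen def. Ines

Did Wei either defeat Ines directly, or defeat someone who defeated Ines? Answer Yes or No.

Yes

Wei did not beat Ines directly.
Wei beat Kamil, Ren. Of those, Kamil beat Ines.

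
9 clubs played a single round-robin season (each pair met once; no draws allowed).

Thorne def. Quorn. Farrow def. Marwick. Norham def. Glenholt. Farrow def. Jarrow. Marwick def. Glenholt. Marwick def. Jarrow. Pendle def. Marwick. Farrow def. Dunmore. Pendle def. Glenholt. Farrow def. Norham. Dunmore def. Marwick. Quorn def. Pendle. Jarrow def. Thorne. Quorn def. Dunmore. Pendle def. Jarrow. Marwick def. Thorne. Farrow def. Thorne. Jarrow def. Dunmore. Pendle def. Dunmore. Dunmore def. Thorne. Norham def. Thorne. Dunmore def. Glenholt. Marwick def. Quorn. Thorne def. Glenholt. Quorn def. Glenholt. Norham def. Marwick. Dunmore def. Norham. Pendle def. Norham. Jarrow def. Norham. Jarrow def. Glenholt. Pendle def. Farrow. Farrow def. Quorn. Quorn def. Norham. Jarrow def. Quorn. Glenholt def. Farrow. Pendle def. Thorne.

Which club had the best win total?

Win totals: Pendle 7, Quorn 4, Norham 3, Glenholt 1, Thorne 2, Farrow 6, Jarrow 5, Marwick 4, Dunmore 4.
Pendle leads with 7 wins (next highest: 6).

Pendle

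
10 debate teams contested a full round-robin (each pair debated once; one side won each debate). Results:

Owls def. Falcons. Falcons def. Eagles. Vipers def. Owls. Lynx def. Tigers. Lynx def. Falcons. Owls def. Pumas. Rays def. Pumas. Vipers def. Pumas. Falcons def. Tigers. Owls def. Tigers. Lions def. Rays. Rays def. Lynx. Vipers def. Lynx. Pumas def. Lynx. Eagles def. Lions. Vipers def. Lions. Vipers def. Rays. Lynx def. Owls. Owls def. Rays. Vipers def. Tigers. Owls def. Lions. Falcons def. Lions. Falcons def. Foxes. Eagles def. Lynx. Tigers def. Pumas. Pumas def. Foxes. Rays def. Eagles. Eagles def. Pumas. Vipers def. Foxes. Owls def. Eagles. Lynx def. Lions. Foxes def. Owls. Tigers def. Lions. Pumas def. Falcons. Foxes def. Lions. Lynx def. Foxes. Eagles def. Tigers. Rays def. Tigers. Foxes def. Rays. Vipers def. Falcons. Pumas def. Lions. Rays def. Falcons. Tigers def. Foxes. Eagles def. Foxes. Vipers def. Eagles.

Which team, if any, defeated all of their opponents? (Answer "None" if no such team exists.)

Vipers has 9 wins out of 9 opponents — a perfect record.

Vipers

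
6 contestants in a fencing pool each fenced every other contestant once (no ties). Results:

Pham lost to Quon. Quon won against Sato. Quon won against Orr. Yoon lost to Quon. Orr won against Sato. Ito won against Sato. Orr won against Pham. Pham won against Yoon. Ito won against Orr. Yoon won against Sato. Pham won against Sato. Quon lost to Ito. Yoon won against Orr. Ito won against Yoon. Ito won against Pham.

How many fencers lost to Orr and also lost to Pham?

Orr beat: Pham, Sato.
Pham beat: Yoon, Sato.
Both beat: Sato — 1.

1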